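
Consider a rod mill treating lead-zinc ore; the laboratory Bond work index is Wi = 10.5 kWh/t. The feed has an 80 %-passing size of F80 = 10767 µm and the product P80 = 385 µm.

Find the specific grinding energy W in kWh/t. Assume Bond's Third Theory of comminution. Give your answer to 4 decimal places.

W = 4.3394 kWh/t

W = 10 Wi (P80^-0.5 − F80^-0.5)
1/√385 = 0.050965;  1/√10767 = 0.009637
W = 10·10.5·(0.050965 − 0.009637) = 4.3394 kWh/t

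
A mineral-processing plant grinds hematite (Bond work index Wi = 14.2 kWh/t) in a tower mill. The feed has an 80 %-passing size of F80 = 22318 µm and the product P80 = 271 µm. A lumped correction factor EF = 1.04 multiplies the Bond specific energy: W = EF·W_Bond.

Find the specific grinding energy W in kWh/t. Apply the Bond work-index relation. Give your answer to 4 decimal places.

W = 7.9824 kWh/t

W_Bond = 10·Wi·(1/√P₈₀ − 1/√F₈₀)
1/√271 = 0.060746;  1/√22318 = 0.006694
W = 10·14.2·(0.060746 − 0.006694) = 7.6754 kWh/t
Apply correction: 7.6754 × 1.04 = 7.9824 kWh/t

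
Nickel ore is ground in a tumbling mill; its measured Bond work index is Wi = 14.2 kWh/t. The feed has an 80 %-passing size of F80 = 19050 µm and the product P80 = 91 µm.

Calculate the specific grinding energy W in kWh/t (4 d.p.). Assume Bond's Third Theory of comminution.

W = 13.8568 kWh/t

W = 10·Wi·(P80^(-½) − F80^(-½))
1/√91 = 0.104828;  1/√19050 = 0.007245
W = 10·14.2·(0.104828 − 0.007245) = 13.8568 kWh/t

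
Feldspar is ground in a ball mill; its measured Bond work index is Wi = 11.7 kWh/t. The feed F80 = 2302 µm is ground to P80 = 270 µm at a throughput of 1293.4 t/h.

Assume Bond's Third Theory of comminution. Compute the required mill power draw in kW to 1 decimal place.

W_Bond = 10·Wi·(1/√P₈₀ − 1/√F₈₀)
W = 10·11.7·(1/√270 − 1/√2302) = 10·11.7·(0.040016) = 4.6818 kWh/t
Power = W × throughput = 4.6818 kWh/t × 1293.4 t/h = 6055.5 kW

P = 6055.5 kW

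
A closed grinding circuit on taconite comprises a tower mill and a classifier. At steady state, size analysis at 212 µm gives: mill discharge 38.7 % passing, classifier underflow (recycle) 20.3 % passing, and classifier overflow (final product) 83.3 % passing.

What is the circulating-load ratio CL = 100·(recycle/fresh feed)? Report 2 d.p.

Mass balance on the −212 µm fraction:
Fd + Rd = Ru + Fo ⇒ R/F = (o−d)/(d−u)
r = (83.3 − 38.7)/(38.7 − 20.3) = 44.6/18.4 = 2.4239
CL = 100·r = 242.39 %

CL = 242.39 %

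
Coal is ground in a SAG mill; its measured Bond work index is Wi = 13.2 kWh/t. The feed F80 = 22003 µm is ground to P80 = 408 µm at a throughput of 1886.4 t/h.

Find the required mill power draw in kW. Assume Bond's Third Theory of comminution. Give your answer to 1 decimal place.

P = 10648.9 kW

W = 10·Wi·(P80^(-½) − F80^(-½))
W = 10·13.2·(1/√408 − 1/√22003) = 10·13.2·(0.042766) = 5.6451 kWh/t
Mill draw = 5.6451 × 1886.4 = 10648.9 kW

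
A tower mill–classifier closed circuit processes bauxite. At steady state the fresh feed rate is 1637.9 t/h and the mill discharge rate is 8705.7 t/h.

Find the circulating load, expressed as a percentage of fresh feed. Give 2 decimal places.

CL = 431.52 %

Discharge = new feed + return, hence
R = M − F = 8705.7 − 1637.9 = 7067.8 t/h
CL = 100·R/F = 100·7067.8/1637.9 = 431.52 %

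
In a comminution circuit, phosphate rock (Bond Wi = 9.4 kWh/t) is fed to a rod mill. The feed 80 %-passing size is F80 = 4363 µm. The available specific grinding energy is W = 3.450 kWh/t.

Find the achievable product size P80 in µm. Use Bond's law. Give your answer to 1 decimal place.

W = 10 Wi / √P80 − 10 Wi / √F80
P80^-0.5 = F80^-0.5 + W/(10 Wi)
  = 3.4500/(10·9.4) + 1/√4363 = 0.036702 + 0.015139 = 0.051841
P80 = (1/0.051841)² = 19.2896² = 372.09 µm

P80 = 372.1 µm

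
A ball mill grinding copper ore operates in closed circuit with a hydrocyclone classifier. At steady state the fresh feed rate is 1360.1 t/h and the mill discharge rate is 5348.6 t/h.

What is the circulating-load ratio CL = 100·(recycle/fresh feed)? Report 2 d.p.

Discharge = new feed + return, hence
R = M − F = 5348.6 − 1360.1 = 3988.5 t/h
CL = 100·R/F = 100·3988.5/1360.1 = 293.25 %

CL = 293.25 %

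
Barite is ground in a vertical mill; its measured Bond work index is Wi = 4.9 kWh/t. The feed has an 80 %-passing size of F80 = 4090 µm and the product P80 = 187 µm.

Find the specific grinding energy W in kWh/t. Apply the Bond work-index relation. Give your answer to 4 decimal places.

W = 10 Wi (1/√P80 − 1/√F80)  [Bond]
1/√187 = 0.073127;  1/√4090 = 0.015636
W = 10·4.9·(0.073127 − 0.015636) = 2.8170 kWh/t

W = 2.8170 kWh/t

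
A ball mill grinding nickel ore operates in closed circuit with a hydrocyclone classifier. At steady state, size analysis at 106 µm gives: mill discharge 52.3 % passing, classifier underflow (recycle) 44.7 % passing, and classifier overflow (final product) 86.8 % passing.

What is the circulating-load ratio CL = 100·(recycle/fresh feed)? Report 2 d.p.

Two-product formula at 106 µm:
d + r·d = r·u + o → r(d−u) = o−d
r = (86.8 − 52.3)/(52.3 − 44.7) = 34.5/7.6 = 4.5395
CL = 100·r = 453.95 %

CL = 453.95 %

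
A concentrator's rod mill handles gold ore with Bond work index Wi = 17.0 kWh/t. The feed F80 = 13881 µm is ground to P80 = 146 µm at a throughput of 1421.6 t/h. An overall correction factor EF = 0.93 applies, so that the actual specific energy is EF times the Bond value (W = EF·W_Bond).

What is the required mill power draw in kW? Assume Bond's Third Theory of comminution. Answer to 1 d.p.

P = 16693.2 kW

W = 10·Wi·[P80^(−½) − F80^(−½)]
W = 10·17.0·(1/√146 − 1/√13881) = 10·17.0·(0.074273) = 12.6264 kWh/t
W_actual = 0.93 × 12.6264 = 11.7425 kWh/t
Power = W × throughput = 11.7425 kWh/t × 1421.6 t/h = 16693.2 kW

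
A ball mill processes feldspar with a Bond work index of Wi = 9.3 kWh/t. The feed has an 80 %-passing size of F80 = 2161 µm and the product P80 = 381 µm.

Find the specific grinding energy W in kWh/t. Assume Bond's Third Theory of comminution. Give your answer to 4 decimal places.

W = 10·Wi·(P80^(-½) − F80^(-½))
1/√381 = 0.051232;  1/√2161 = 0.021512
W = 10·9.3·(0.051232 − 0.021512) = 2.7640 kWh/t

W = 2.7640 kWh/t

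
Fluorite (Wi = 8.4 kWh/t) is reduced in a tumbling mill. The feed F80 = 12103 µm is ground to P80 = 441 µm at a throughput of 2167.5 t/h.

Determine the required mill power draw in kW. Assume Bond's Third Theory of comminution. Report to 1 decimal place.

Bond:  W = 10 Wi (1/√P − 1/√F)
W = 10·8.4·(1/√441 − 1/√12103) = 10·8.4·(0.038529) = 3.2365 kWh/t
P = W·T = 3.2365·2167.5 = 7015.0 kW

P = 7015.0 kW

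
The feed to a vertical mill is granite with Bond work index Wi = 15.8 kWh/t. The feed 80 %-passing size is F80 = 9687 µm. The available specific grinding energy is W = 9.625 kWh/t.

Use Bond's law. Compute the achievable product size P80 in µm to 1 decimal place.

P80 = 197.9 µm

W = 10 Wi (P80^-0.5 − F80^-0.5)
⇒ 1/√P80 = W/(10 Wi) + 1/√F80
  = 9.6250/(10·15.8) + 1/√9687 = 0.060918 + 0.010160 = 0.071078
P80 = (1/0.071078)² = 14.0691² = 197.94 µm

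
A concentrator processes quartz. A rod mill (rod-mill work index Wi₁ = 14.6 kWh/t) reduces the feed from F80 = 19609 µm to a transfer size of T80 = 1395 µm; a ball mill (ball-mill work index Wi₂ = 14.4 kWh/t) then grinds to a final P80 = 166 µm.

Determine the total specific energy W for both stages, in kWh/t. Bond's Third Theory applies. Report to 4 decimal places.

Bond:  W = 10 Wi (1/√P − 1/√F)
Stage 1 (19609→1395 µm, Wi₁=14.6): W₁ = 10·14.6·(0.026774 − 0.007141) = 2.8664 kWh/t
Stage 2 (1395→166 µm, Wi₂=14.4): W₂ = 10·14.4·(0.077615 − 0.026774) = 7.3211 kWh/t
W = W₁ + W₂ = 2.8664 + 7.3211 = 10.1875 kWh/t

W = 10.1875 kWh/t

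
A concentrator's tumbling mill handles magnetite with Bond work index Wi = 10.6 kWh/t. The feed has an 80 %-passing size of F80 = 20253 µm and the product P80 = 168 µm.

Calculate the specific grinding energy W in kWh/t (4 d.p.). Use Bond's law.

W = 7.4332 kWh/t

W = 10·Wi·[P80^(−½) − F80^(−½)]
1/√168 = 0.077152;  1/√20253 = 0.007027
W = 10·10.6·(0.077152 − 0.007027) = 7.4332 kWh/t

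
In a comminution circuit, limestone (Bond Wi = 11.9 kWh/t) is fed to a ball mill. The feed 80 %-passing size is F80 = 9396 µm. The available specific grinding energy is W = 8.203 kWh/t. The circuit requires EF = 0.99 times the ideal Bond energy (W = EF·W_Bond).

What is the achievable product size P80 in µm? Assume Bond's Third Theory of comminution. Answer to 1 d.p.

P80 = 156.5 µm

W = 10 Wi (1/√P80 − 1/√F80)  [Bond]
W_Bond = W / EF = 8.203 / 0.99 = 8.2859 kWh/t
P80^-0.5 = F80^-0.5 + W_Bond/(10 Wi)
  = 8.2859/(10·11.9) + 1/√9396 = 0.069629 + 0.010316 = 0.079945
P80 = (1/0.079945)² = 12.5085² = 156.46 µm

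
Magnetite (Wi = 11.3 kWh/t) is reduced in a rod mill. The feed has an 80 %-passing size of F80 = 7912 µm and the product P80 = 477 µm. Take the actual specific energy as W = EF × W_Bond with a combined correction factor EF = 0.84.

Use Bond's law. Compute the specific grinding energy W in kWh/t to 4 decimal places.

W = 10·Wi·[P80^(−½) − F80^(−½)]
1/√477 = 0.045787;  1/√7912 = 0.011242
W = 10·11.3·(0.045787 − 0.011242) = 3.9035 kWh/t
Apply correction: 3.9035 × 0.84 = 3.2790 kWh/t

W = 3.2790 kWh/t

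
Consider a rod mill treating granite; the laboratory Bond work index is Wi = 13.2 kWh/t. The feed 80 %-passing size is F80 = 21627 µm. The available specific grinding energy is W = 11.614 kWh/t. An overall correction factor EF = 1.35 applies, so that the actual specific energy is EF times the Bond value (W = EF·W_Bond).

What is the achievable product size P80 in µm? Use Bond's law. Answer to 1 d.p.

W = 10·Wi·[P80^(−½) − F80^(−½)]
W_Bond = W / EF = 11.614 / 1.35 = 8.6030 kWh/t
⇒ 1/√P80 = W_Bond/(10·Wi) + 1/√F80
  = 8.6030/(10·13.2) + 1/√21627 = 0.065174 + 0.006800 = 0.071974
P80 = (1/0.071974)² = 13.8939² = 193.04 µm

P80 = 193.0 µm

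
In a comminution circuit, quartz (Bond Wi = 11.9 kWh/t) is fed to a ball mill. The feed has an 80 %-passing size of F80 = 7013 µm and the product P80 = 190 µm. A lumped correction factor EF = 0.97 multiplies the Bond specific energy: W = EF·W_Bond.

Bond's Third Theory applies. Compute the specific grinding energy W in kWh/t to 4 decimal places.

W = 10·Wi·(P80^(-½) − F80^(-½))
1/√190 = 0.072548;  1/√7013 = 0.011941
W = 10·11.9·(0.072548 − 0.011941) = 7.2122 kWh/t
Corrected W = EF·W_Bond = 0.97·7.2122 = 6.9958 kWh/t

W = 6.9958 kWh/t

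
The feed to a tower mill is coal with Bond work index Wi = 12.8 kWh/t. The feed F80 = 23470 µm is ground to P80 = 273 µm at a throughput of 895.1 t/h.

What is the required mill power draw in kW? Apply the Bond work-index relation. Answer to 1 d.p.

W = 10·Wi·(P80^(-½) − F80^(-½))
W = 10·12.8·(1/√273 − 1/√23470) = 10·12.8·(0.053995) = 6.9114 kWh/t
Mill draw = 6.9114 × 895.1 = 6186.4 kW

P = 6186.4 kW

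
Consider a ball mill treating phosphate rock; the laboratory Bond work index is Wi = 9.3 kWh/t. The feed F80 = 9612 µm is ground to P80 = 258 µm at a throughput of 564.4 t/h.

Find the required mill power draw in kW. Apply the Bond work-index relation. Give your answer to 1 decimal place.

W = 10·Wi·(P80^(-½) − F80^(-½))
W = 10·9.3·(1/√258 − 1/√9612) = 10·9.3·(0.052057) = 4.8413 kWh/t
Mill draw = 4.8413 × 564.4 = 2732.5 kW

P = 2732.5 kW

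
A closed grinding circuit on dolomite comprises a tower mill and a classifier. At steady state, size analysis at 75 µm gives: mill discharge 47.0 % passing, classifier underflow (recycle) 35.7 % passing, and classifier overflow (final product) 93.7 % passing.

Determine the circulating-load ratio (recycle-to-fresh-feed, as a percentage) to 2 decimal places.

Let r = R/F. Size balance at 75 µm:
r = (o − d)/(d − u)
r = (93.7 − 47.0)/(47.0 − 35.7) = 46.7/11.3 = 4.1327
CL = 100·r = 413.27 %

CL = 413.27 %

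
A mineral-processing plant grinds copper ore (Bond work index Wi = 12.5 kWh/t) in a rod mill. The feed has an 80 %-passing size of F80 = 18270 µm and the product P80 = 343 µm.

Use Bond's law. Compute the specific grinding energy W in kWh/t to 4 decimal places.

Bond:  W = 10 Wi (1/√P − 1/√F)
1/√343 = 0.053995;  1/√18270 = 0.007398
W = 10·12.5·(0.053995 − 0.007398) = 5.8246 kWh/t

W = 5.8246 kWh/t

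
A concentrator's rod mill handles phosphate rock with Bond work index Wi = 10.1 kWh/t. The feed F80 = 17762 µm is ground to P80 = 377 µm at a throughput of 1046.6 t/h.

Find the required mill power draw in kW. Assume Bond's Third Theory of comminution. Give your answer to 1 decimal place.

P = 4651.0 kW

Bond: W = 10·Wi·(1/√P80 − 1/√F80)
W = 10·10.1·(1/√377 − 1/√17762) = 10·10.1·(0.043999) = 4.4439 kWh/t
Mill draw = 4.4439 × 1046.6 = 4651.0 kW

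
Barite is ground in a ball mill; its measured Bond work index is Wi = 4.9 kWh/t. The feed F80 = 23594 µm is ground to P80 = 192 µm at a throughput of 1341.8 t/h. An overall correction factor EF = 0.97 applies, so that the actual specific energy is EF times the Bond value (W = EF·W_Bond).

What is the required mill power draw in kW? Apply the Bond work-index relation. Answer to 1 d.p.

P = 4187.4 kW

Bond: W = 10·Wi·(1/√P80 − 1/√F80)
W = 10·4.9·(1/√192 − 1/√23594) = 10·4.9·(0.065659) = 3.2173 kWh/t
With EF = 0.97: W = 3.2173·0.97 = 3.1207 kWh/t
Mill draw = 3.1207 × 1341.8 = 4187.4 kW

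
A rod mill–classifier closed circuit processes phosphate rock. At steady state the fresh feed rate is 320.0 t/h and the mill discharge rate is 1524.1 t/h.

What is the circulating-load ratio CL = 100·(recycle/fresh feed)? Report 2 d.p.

CL = 376.28 %

Steady state: M = F + R.
R = M − F = 1524.1 − 320.0 = 1204.1 t/h
CL = 100·R/F = 100·1204.1/320.0 = 376.28 %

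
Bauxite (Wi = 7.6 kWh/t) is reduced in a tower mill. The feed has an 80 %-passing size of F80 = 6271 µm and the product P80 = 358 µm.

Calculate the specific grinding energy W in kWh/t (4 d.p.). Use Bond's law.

W = 3.0570 kWh/t

W_Bond = 10·Wi·(1/√P₈₀ − 1/√F₈₀)
1/√358 = 0.052852;  1/√6271 = 0.012628
W = 10·7.6·(0.052852 − 0.012628) = 3.0570 kWh/t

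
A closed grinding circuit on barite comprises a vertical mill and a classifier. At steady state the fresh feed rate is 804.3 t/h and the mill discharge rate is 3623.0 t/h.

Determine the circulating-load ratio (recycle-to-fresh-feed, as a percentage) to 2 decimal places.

CL = 350.45 %

Mill node: discharge = fresh + recycle.
R = M − F = 3623.0 − 804.3 = 2818.7 t/h
CL = 100·R/F = 100·2818.7/804.3 = 350.45 %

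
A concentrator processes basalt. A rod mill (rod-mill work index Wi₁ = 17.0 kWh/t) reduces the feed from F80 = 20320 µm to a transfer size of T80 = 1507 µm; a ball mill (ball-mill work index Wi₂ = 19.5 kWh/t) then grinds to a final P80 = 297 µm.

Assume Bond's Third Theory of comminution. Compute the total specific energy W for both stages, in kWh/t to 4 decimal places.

W = 9.4785 kWh/t

W_Bond = 10·Wi·(1/√P₈₀ − 1/√F₈₀)
Stage 1 (20320→1507 µm, Wi₁=17.0): W₁ = 10·17.0·(0.025760 − 0.007015) = 3.1866 kWh/t
Stage 2 (1507→297 µm, Wi₂=19.5): W₂ = 10·19.5·(0.058026 − 0.025760) = 6.2919 kWh/t
W = W₁ + W₂ = 3.1866 + 6.2919 = 9.4785 kWh/t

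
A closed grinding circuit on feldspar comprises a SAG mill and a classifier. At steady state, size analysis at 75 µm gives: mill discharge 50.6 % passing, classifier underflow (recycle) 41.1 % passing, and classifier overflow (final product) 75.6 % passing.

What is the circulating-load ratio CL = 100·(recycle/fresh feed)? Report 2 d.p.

CL = 263.16 %

Two-product formula at 75 µm:
d + r·d = r·u + o → r(d−u) = o−d
r = (75.6 − 50.6)/(50.6 − 41.1) = 25.0/9.5 = 2.6316
CL = 100·r = 263.16 %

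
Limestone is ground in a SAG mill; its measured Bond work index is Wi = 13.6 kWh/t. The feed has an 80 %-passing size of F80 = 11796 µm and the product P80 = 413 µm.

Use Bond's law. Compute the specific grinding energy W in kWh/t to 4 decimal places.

W = 10 Wi / √P80 − 10 Wi / √F80
1/√413 = 0.049207;  1/√11796 = 0.009207
W = 10·13.6·(0.049207 − 0.009207) = 5.4399 kWh/t

W = 5.4399 kWh/t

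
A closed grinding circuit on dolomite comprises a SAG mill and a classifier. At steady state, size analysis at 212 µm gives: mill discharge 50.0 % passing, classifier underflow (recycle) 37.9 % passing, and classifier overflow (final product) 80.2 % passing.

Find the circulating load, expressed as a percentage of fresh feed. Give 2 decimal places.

Let r = R/F. Size balance at 212 µm:
(1+r)·d = r·u + o ⇒ r = (o−d)/(d−u)
r = (80.2 − 50.0)/(50.0 − 37.9) = 30.2/12.1 = 2.4959
CL = 100·r = 249.59 %

CL = 249.59 %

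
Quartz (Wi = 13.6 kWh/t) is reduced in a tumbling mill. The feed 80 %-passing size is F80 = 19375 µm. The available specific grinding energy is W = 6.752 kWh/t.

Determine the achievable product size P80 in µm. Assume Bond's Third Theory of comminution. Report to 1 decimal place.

P80 = 309.6 µm

Bond:  W = 10 Wi (1/√P − 1/√F)
P80^(−½) = W/(10 Wi) + F80^(−½)
  = 6.7520/(10·13.6) + 1/√19375 = 0.049647 + 0.007184 = 0.056831
P80 = (1/0.056831)² = 17.5959² = 309.62 µm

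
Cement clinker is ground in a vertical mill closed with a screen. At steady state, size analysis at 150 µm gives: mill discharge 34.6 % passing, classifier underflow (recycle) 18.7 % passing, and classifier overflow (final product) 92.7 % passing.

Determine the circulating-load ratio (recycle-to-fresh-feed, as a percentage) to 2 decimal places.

Balance %-passing 150 µm (r = R/F):
Fd + Rd = Ru + Fo ⇒ R/F = (o−d)/(d−u)
r = (92.7 − 34.6)/(34.6 − 18.7) = 58.1/15.9 = 3.6541
CL = 100·r = 365.41 %

CL = 365.41 %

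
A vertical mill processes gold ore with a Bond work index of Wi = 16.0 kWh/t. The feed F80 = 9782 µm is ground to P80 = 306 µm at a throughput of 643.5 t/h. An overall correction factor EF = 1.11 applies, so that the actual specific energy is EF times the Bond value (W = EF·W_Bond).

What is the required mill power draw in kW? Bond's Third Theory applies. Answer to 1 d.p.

P = 5377.8 kW

W = 10 Wi / √P80 − 10 Wi / √F80
W = 10·16.0·(1/√306 − 1/√9782) = 10·16.0·(0.047055) = 7.5289 kWh/t
Corrected W = EF·W_Bond = 1.11·7.5289 = 8.3570 kWh/t
Power = W × throughput = 8.3570 kWh/t × 643.5 t/h = 5377.8 kW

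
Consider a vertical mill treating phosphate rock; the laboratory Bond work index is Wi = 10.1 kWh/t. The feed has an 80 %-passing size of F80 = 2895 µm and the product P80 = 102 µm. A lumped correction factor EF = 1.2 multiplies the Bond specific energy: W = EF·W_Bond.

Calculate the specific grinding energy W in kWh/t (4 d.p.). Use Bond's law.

W = 10 Wi / √P80 − 10 Wi / √F80
1/√102 = 0.099015;  1/√2895 = 0.018586
W = 10·10.1·(0.099015 − 0.018586) = 8.1233 kWh/t
Corrected W = EF·W_Bond = 1.2·8.1233 = 9.7480 kWh/t

W = 9.7480 kWh/t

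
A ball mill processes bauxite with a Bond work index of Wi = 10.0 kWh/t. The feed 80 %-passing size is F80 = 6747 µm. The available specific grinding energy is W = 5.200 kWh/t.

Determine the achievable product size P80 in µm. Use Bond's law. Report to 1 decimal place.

W = 10 Wi (1/√P80 − 1/√F80)  [Bond]
P80^-0.5 = F80^-0.5 + W/(10 Wi)
  = 5.2000/(10·10.0) + 1/√6747 = 0.052000 + 0.012174 = 0.064174
P80 = (1/0.064174)² = 15.5826² = 242.82 µm

P80 = 242.8 µm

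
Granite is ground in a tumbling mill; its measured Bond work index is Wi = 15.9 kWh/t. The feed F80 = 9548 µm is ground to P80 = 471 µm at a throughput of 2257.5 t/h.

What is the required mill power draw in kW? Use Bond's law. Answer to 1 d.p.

P = 12865.8 kW

Bond:  W = 10 Wi (1/√P − 1/√F)
W = 10·15.9·(1/√471 − 1/√9548) = 10·15.9·(0.035844) = 5.6991 kWh/t
P_mill = W·ṁ = 5.6991·2257.5 = 12865.8 kW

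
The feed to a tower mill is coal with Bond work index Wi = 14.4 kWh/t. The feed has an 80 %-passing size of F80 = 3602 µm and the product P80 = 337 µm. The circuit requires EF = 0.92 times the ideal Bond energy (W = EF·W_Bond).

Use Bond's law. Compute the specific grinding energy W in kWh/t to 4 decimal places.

W = 10 Wi (P80^-0.5 − F80^-0.5)
1/√337 = 0.054473;  1/√3602 = 0.016662
W = 10·14.4·(0.054473 − 0.016662) = 5.4448 kWh/t
Apply correction: 5.4448 × 0.92 = 5.0093 kWh/t

W = 5.0093 kWh/t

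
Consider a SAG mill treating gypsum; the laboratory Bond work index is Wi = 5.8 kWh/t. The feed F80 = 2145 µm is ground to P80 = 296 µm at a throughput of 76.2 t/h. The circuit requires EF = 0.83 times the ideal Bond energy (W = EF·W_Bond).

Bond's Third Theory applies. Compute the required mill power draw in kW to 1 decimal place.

Bond:  W = 10 Wi (1/√P − 1/√F)
W = 10·5.8·(1/√296 − 1/√2145) = 10·5.8·(0.036532) = 2.1189 kWh/t
W_actual = 0.83 × 2.1189 = 1.7587 kWh/t
Mill draw = 1.7587 × 76.2 = 134.0 kW

P = 134.0 kW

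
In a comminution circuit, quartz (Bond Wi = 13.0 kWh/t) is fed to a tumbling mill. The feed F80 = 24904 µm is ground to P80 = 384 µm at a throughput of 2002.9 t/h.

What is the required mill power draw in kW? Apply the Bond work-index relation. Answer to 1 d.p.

Bond:  W = 10 Wi (1/√P − 1/√F)
W = 10·13.0·(1/√384 − 1/√24904) = 10·13.0·(0.044694) = 5.8103 kWh/t
Mill draw = 5.8103 × 2002.9 = 11637.4 kW

P = 11637.4 kW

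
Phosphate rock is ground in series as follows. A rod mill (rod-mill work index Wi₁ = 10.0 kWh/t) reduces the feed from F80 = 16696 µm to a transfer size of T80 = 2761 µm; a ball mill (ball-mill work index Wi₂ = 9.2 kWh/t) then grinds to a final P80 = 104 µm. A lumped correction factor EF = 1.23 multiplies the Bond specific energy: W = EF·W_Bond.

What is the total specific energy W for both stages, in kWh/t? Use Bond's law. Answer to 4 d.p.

W = 10 Wi (P80^-0.5 − F80^-0.5)
Stage 1 (16696→2761 µm, Wi₁=10.0): W₁ = 10·10.0·(0.019031 − 0.007739) = 1.1292 kWh/t
Stage 2 (2761→104 µm, Wi₂=9.2): W₂ = 10·9.2·(0.098058 − 0.019031) = 7.2705 kWh/t
W = W₁ + W₂ = 1.1292 + 7.2705 = 8.3997 kWh/t
Corrected W = EF·W_Bond = 1.23·8.3997 = 10.3316 kWh/t

W = 10.3316 kWh/t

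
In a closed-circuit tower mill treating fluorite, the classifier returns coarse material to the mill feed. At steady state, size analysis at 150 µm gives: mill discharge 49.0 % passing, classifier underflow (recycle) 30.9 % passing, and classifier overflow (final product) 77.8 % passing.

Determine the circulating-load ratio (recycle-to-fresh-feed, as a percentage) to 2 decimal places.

CL = 159.12 %

Two-product formula at 150 µm:
(1+r)d = ru + o → r = (o−d)/(d−u)
r = (77.8 − 49.0)/(49.0 − 30.9) = 28.8/18.1 = 1.5912
CL = 100·r = 159.12 %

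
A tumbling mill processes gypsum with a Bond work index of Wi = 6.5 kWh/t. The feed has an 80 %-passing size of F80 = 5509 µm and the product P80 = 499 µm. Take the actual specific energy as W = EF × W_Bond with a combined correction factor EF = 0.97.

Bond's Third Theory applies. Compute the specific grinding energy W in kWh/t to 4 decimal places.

W = 1.9730 kWh/t

Bond: W = 10·Wi·(1/√P80 − 1/√F80)
1/√499 = 0.044766;  1/√5509 = 0.013473
W = 10·6.5·(0.044766 − 0.013473) = 2.0341 kWh/t
Corrected W = EF·W_Bond = 0.97·2.0341 = 1.9730 kWh/t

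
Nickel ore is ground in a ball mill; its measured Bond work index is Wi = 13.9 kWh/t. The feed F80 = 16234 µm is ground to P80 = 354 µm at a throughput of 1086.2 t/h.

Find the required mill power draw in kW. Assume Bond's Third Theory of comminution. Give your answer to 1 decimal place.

P = 6839.6 kW

W = 10 Wi (P80^-0.5 − F80^-0.5)
W = 10·13.9·(1/√354 − 1/√16234) = 10·13.9·(0.045301) = 6.2968 kWh/t
P_mill = W·ṁ = 6.2968·1086.2 = 6839.6 kW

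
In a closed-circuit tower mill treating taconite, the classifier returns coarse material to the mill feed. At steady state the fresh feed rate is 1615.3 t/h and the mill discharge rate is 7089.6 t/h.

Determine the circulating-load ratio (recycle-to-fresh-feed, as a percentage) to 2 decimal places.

CL = 338.90 %

Mill node: discharge = fresh + recycle.
R = M − F = 7089.6 − 1615.3 = 5474.3 t/h
CL = 100·R/F = 100·5474.3/1615.3 = 338.90 %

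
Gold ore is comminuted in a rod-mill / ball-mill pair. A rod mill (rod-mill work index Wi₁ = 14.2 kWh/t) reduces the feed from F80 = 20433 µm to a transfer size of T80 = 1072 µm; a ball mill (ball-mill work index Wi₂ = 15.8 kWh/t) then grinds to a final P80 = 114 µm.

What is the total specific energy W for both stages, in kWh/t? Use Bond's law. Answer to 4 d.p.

W_Bond = 10·Wi·(1/√P₈₀ − 1/√F₈₀)
Stage 1 (20433→1072 µm, Wi₁=14.2): W₁ = 10·14.2·(0.030542 − 0.006996) = 3.3436 kWh/t
Stage 2 (1072→114 µm, Wi₂=15.8): W₂ = 10·15.8·(0.093659 − 0.030542) = 9.9724 kWh/t
W = W₁ + W₂ = 3.3436 + 9.9724 = 13.3160 kWh/t

W = 13.3160 kWh/t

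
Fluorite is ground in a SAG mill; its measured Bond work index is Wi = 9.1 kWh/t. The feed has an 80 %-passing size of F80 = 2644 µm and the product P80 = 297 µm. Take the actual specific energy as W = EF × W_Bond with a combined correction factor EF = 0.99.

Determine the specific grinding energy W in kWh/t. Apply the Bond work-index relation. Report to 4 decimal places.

W = 3.4755 kWh/t

W = 10 Wi (P80^-0.5 − F80^-0.5)
1/√297 = 0.058026;  1/√2644 = 0.019448
W = 10·9.1·(0.058026 − 0.019448) = 3.5106 kWh/t
W_actual = 0.99 × 3.5106 = 3.4755 kWh/t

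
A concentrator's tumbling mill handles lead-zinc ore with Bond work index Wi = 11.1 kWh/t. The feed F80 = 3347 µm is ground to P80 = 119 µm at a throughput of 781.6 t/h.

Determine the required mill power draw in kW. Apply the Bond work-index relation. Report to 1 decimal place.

P = 6453.4 kW

Bond: W = 10·Wi·(1/√P80 − 1/√F80)
W = 10·11.1·(1/√119 − 1/√3347) = 10·11.1·(0.074385) = 8.2567 kWh/t
P_mill = W·ṁ = 8.2567·781.6 = 6453.4 kW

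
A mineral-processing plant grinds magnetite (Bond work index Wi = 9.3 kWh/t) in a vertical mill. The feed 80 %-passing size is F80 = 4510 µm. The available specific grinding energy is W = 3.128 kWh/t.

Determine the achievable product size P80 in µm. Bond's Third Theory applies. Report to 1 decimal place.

P80 = 424.7 µm

W = 10·Wi·(P80^(-½) − F80^(-½))
⇒ 1/√P80 = W/(10 Wi) + 1/√F80
  = 3.1280/(10·9.3) + 1/√4510 = 0.033634 + 0.014891 = 0.048525
P80 = (1/0.048525)² = 20.6079² = 424.69 µm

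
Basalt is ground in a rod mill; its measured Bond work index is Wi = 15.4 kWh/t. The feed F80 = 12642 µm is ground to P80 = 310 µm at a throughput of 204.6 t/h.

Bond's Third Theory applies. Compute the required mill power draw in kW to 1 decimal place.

W = 10·Wi·(P80^(-½) − F80^(-½))
W = 10·15.4·(1/√310 − 1/√12642) = 10·15.4·(0.047902) = 7.3770 kWh/t
Mill draw = 7.3770 × 204.6 = 1509.3 kW

P = 1509.3 kW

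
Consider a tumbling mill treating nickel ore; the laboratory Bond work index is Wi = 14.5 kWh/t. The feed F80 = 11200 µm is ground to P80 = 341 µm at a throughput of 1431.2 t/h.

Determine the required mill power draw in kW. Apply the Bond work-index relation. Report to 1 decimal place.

P = 9277.1 kW

Bond: W = 10·Wi·(1/√P80 − 1/√F80)
W = 10·14.5·(1/√341 − 1/√11200) = 10·14.5·(0.044704) = 6.4821 kWh/t
P = W·T = 6.4821·1431.2 = 9277.1 kW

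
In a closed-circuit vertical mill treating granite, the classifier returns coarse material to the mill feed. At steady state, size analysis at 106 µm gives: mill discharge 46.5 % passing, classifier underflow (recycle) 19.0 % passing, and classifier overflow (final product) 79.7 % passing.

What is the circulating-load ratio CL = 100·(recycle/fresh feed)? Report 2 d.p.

Two-product formula at 106 µm:
Fd + Rd = Ru + Fo ⇒ R/F = (o−d)/(d−u)
r = (79.7 − 46.5)/(46.5 − 19.0) = 33.2/27.5 = 1.2073
CL = 100·r = 120.73 %

CL = 120.73 %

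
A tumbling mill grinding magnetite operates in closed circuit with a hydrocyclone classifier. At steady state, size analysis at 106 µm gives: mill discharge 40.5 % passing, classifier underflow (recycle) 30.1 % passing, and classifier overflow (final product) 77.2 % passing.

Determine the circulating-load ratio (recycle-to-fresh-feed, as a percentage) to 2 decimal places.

Classifier node, passing 106 µm:
(1+r)d = ru + o → r = (o−d)/(d−u)
r = (77.2 − 40.5)/(40.5 − 30.1) = 36.7/10.4 = 3.5288
CL = 100·r = 352.88 %

CL = 352.88 %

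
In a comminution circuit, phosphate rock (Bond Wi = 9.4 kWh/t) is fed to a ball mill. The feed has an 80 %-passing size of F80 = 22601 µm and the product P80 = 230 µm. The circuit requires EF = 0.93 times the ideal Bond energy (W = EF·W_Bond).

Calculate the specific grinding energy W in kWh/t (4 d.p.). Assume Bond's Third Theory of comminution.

W = 10 Wi (P80^-0.5 − F80^-0.5)
1/√230 = 0.065938;  1/√22601 = 0.006652
W = 10·9.4·(0.065938 − 0.006652) = 5.5729 kWh/t
With EF = 0.93: W = 5.5729·0.93 = 5.1828 kWh/t

W = 5.1828 kWh/t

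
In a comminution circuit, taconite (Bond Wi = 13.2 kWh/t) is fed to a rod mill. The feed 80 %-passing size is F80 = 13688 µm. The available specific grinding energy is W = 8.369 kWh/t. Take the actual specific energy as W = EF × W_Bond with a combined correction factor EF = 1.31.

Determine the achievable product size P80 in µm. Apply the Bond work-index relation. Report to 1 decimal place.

W = 10 Wi / √P80 − 10 Wi / √F80
W_Bond = W / EF = 8.369 / 1.31 = 6.3885 kWh/t
P80^-0.5 = F80^-0.5 + W_Bond/(10 Wi)
  = 6.3885/(10·13.2) + 1/√13688 = 0.048398 + 0.008547 = 0.056945
P80 = (1/0.056945)² = 17.5607² = 308.38 µm

P80 = 308.4 µm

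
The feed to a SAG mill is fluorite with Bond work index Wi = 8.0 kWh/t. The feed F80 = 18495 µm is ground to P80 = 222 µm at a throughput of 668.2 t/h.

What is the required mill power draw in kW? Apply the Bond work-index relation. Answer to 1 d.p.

W = 10 Wi / √P80 − 10 Wi / √F80
W = 10·8.0·(1/√222 − 1/√18495) = 10·8.0·(0.059762) = 4.7810 kWh/t
Mill draw = 4.7810 × 668.2 = 3194.7 kW

P = 3194.7 kW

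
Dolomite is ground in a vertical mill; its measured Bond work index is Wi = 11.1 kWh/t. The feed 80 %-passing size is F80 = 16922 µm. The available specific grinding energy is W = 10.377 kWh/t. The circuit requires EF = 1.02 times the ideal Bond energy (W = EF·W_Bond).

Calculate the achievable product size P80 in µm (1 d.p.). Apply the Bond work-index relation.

Bond:  W = 10 Wi (1/√P − 1/√F)
W_Bond = W / EF = 10.377 / 1.02 = 10.1735 kWh/t
⇒ 1/√P80 = W_Bond/(10 Wi) + 1/√F80
  = 10.1735/(10·11.1) + 1/√16922 = 0.091653 + 0.007687 = 0.099341
P80 = (1/0.099341)² = 10.0664² = 101.33 µm

P80 = 101.3 µm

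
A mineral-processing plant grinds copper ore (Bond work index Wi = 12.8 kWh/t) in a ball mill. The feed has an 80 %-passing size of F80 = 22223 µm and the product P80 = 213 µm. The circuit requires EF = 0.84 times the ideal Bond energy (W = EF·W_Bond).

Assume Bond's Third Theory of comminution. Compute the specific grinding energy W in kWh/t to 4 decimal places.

W = 6.6459 kWh/t

Bond: W = 10·Wi·(1/√P80 − 1/√F80)
1/√213 = 0.068519;  1/√22223 = 0.006708
W = 10·12.8·(0.068519 − 0.006708) = 7.9118 kWh/t
Corrected W = EF·W_Bond = 0.84·7.9118 = 6.6459 kWh/t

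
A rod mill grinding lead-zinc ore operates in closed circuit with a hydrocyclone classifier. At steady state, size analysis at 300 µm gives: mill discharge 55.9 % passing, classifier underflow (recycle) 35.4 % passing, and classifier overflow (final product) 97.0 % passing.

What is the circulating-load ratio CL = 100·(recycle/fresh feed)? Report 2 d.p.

Balance %-passing 300 µm (r = R/F):
(1+r)d = ru + o → r = (o−d)/(d−u)
r = (97.0 − 55.9)/(55.9 − 35.4) = 41.1/20.5 = 2.0049
CL = 100·r = 200.49 %

CL = 200.49 %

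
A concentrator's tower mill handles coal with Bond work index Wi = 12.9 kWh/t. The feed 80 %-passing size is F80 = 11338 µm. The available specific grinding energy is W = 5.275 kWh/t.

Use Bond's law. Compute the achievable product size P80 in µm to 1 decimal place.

P80 = 395.5 µm

Bond:  W = 10 Wi (1/√P − 1/√F)
P80^(−½) = W/(10 Wi) + F80^(−½)
  = 5.2750/(10·12.9) + 1/√11338 = 0.040891 + 0.009391 = 0.050283
P80 = (1/0.050283)² = 19.8875² = 395.51 µm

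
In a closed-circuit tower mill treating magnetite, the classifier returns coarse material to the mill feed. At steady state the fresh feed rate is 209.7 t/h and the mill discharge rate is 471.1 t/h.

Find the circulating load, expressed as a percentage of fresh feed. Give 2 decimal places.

CL = 124.65 %

M = F + R at steady state, so:
R = M − F = 471.1 − 209.7 = 261.4 t/h
CL = 100·R/F = 100·261.4/209.7 = 124.65 %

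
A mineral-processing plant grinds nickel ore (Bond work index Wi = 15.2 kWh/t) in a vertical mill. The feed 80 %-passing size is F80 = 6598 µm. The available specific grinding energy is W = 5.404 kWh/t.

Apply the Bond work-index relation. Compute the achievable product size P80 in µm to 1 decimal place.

W = 10 Wi (P80^-0.5 − F80^-0.5)
P80^-0.5 = F80^-0.5 + W/(10 Wi)
  = 5.4040/(10·15.2) + 1/√6598 = 0.035553 + 0.012311 = 0.047864
P80 = (1/0.047864)² = 20.8927² = 436.50 µm

P80 = 436.5 µm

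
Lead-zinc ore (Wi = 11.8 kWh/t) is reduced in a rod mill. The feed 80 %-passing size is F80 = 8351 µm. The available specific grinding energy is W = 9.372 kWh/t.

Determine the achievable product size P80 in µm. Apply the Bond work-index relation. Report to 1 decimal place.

W = 10 Wi (P80^-0.5 − F80^-0.5)
P80^-0.5 = F80^-0.5 + W/(10 Wi)
  = 9.3720/(10·11.8) + 1/√8351 = 0.079424 + 0.010943 = 0.090367
P80 = (1/0.090367)² = 11.0660² = 122.46 µm

P80 = 122.5 µm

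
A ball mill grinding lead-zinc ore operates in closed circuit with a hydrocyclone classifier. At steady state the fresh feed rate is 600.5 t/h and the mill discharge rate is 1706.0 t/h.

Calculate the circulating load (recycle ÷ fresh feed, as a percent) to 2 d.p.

CL = 184.10 %

Steady state: M = F + R.
R = M − F = 1706.0 − 600.5 = 1105.5 t/h
CL = 100·R/F = 100·1105.5/600.5 = 184.10 %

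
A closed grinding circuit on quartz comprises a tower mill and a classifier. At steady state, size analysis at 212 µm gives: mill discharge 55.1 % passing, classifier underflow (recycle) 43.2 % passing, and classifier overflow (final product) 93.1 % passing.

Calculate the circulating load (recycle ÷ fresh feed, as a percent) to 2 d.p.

CL = 319.33 %

Classifier node, passing 212 µm:
(1+r)·d = r·u + o ⇒ r = (o−d)/(d−u)
r = (93.1 − 55.1)/(55.1 − 43.2) = 38.0/11.9 = 3.1933
CL = 100·r = 319.33 %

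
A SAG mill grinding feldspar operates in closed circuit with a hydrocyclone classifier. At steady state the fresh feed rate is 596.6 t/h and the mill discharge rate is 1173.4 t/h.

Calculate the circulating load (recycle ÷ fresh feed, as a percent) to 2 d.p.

CL = 96.68 %

Mill node: discharge = fresh + recycle.
R = M − F = 1173.4 − 596.6 = 576.8 t/h
CL = 100·R/F = 100·576.8/596.6 = 96.68 %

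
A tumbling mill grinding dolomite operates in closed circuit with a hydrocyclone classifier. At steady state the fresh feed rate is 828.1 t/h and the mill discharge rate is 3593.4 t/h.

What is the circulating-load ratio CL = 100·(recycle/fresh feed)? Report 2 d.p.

Steady state: M = F + R.
R = M − F = 3593.4 − 828.1 = 2765.3 t/h
CL = 100·R/F = 100·2765.3/828.1 = 333.93 %

CL = 333.93 %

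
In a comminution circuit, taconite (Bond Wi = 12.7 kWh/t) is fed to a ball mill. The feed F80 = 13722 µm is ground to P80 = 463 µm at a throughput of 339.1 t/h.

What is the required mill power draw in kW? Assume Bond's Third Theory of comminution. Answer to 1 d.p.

P = 1633.8 kW

W = 10 Wi (1/√P80 − 1/√F80)  [Bond]
W = 10·12.7·(1/√463 − 1/√13722) = 10·12.7·(0.037937) = 4.8180 kWh/t
P_mill = W·ṁ = 4.8180·339.1 = 1633.8 kW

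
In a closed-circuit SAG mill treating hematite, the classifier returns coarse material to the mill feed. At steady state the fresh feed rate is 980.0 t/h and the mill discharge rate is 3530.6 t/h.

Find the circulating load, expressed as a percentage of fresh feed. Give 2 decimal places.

CL = 260.27 %

Discharge = new feed + return, hence
R = M − F = 3530.6 − 980.0 = 2550.6 t/h
CL = 100·R/F = 100·2550.6/980.0 = 260.27 %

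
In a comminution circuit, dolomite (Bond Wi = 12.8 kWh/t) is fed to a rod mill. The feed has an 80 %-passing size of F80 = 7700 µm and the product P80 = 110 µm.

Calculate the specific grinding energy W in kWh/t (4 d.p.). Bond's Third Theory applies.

W = 10.7456 kWh/t

W = 10 Wi (1/√P80 − 1/√F80)  [Bond]
1/√110 = 0.095346;  1/√7700 = 0.011396
W = 10·12.8·(0.095346 − 0.011396) = 10.7456 kWh/t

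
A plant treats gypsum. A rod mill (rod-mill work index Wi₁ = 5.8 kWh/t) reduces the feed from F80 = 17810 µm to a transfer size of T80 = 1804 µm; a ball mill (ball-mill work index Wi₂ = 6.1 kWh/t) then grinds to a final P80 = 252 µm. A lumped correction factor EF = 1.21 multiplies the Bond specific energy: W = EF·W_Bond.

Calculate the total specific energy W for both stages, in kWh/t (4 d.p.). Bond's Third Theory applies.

W = 10 Wi (1/√P80 − 1/√F80)  [Bond]
Stage 1 (17810→1804 µm, Wi₁=5.8): W₁ = 10·5.8·(0.023544 − 0.007493) = 0.9310 kWh/t
Stage 2 (1804→252 µm, Wi₂=6.1): W₂ = 10·6.1·(0.062994 − 0.023544) = 2.4064 kWh/t
W = W₁ + W₂ = 0.9310 + 2.4064 = 3.3374 kWh/t
Apply correction: 3.3374 × 1.21 = 4.0383 kWh/t

W = 4.0383 kWh/t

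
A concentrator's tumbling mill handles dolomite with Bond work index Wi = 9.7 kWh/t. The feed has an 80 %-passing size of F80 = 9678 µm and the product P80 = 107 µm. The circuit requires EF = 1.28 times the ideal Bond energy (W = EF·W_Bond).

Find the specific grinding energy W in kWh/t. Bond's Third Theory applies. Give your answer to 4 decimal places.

W = 10.7409 kWh/t

W = 10 Wi / √P80 − 10 Wi / √F80
1/√107 = 0.096674;  1/√9678 = 0.010165
W = 10·9.7·(0.096674 − 0.010165) = 8.3913 kWh/t
W_actual = 1.28 × 8.3913 = 10.7409 kWh/t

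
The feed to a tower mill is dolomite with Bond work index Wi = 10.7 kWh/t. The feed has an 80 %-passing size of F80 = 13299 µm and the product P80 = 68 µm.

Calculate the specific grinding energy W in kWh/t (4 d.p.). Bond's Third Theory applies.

W = 10 Wi (1/√P80 − 1/√F80)  [Bond]
1/√68 = 0.121268;  1/√13299 = 0.008671
W = 10·10.7·(0.121268 − 0.008671) = 12.0478 kWh/t

W = 12.0478 kWh/t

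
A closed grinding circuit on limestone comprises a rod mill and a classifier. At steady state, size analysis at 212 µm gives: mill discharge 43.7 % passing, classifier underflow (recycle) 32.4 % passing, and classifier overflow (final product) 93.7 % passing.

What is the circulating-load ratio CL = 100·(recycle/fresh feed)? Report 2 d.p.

CL = 442.48 %

Two-product formula at 212 µm:
Fd + Rd = Ru + Fo ⇒ R/F = (o−d)/(d−u)
r = (93.7 − 43.7)/(43.7 − 32.4) = 50.0/11.3 = 4.4248
CL = 100·r = 442.48 %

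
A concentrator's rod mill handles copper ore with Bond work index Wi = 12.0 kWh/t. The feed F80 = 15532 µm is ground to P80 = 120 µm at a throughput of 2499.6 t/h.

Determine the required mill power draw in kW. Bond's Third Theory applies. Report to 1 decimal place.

W = 10 Wi / √P80 − 10 Wi / √F80
W = 10·12.0·(1/√120 − 1/√15532) = 10·12.0·(0.083263) = 9.9916 kWh/t
P_mill = W·ṁ = 9.9916·2499.6 = 24975.0 kW

P = 24975.0 kW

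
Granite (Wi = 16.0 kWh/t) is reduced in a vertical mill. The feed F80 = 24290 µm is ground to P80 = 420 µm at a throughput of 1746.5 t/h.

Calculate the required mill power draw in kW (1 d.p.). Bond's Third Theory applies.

P = 11842.3 kW

W_Bond = 10·Wi·(1/√P₈₀ − 1/√F₈₀)
W = 10·16.0·(1/√420 − 1/√24290) = 10·16.0·(0.042379) = 6.7806 kWh/t
Power = W × throughput = 6.7806 kWh/t × 1746.5 t/h = 11842.3 kW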